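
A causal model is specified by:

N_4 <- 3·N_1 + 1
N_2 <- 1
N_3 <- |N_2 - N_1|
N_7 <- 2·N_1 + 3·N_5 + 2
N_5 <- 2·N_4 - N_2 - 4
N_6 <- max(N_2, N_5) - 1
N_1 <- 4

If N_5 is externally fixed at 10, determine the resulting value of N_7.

40

Under do(N_5=10), the mechanism N_5 <- 2·N_4 - N_2 - 4 is discarded; N_5 is fixed at 10.
N_7 = 2·N_1 + 3·N_5 + 2  [with N_1=4, N_5=10]  = 40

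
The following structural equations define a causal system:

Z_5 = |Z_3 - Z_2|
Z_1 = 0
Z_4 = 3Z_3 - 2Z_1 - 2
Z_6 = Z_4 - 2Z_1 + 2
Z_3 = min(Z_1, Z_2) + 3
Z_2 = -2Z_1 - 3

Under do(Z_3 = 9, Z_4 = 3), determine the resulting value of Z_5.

12

Setting Z_3 = 9, Z_4 = 3 by intervention discards those variables' equations.
Z_2 = -2Z_1 - 3  [with Z_1=0]  = -3
Z_5 = |Z_3 - Z_2|  [with Z_3=9, Z_2=-3]  = 12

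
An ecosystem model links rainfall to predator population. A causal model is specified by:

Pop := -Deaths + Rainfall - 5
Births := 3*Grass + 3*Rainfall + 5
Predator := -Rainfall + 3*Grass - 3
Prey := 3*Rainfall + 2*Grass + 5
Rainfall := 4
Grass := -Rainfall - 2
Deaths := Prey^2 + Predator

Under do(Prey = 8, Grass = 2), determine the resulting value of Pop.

The joint intervention fixes Prey = 8, Grass = 2, removing each variable's own equation.
Predator = -Rainfall + 3*Grass - 3  [with Rainfall=4, Grass=2]  = -1
Deaths = Prey^2 + Predator  [with Prey=8, Predator=-1]  = 63
Pop = -Deaths + Rainfall - 5  [with Deaths=63, Rainfall=4]  = -64

-64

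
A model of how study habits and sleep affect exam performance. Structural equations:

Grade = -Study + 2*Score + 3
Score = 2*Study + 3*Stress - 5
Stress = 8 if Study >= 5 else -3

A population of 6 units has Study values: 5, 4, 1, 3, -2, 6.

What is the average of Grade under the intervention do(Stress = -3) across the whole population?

Under do(Stress=-3), Stress's equation is replaced by Stress=-3 for every unit. Per-unit Grade: -10, -13, -22, -16, -31, -7. Mean = -16.5.

-16.5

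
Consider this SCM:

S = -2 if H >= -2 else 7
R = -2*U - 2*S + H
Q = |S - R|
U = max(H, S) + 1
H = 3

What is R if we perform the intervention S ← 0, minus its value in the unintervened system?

-4

Under do(S=0), the mechanism S = -2 if H >= -2 else 7 is discarded; S is fixed at 0.
U = max(H, S) + 1  [with H=3, S=0]  = 4
R = -2*U - 2*S + H  [with U=4, S=0, H=3]  = -5
Without intervention: S = -2 if H >= -2 else 7  [with H=3]  = -2; U = max(H, S) + 1  [with H=3, S=-2]  = 4; R = -2*U - 2*S + H  [with U=4, S=-2, H=3]  = -1.
Change = -5 − (-1) = -4.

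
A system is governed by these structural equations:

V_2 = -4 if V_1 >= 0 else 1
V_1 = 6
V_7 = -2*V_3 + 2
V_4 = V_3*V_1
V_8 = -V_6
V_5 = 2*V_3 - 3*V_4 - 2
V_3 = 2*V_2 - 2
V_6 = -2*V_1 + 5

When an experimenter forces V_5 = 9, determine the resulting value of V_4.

-60

The intervention breaks the incoming arrows to V_5: V_5 = 2*V_3 - 3*V_4 - 2 no longer applies, and V_5 = 9.
Since V_4 is not a descendant of the intervened variable, it is unaffected.
V_2 = -4 if V_1 >= 0 else 1  [with V_1=6]  = -4
V_3 = 2*V_2 - 2  [with V_2=-4]  = -10
V_4 = V_3*V_1  [with V_3=-10, V_1=6]  = -60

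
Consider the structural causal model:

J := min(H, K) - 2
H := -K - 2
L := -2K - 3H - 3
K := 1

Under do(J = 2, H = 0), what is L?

The joint intervention fixes J = 2, H = 0, removing each variable's own equation.
L = -2K - 3H - 3  [with K=1, H=0]  = -5

-5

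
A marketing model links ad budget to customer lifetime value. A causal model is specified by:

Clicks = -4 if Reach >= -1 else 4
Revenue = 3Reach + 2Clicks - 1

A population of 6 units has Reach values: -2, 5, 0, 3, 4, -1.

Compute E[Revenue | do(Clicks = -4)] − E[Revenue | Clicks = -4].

-2.1

do(Clicks=-4) breaks Clicks's dependence on Reach. With Clicks=-4 fixed, Revenue across the units is -15, 6, -9, 0, 3, -12, mean -4.5.
E[Revenue|Clicks=-4] averages over only the 5 units with Clicks=-4 (Reach = 5, 0, 3, 4, -1): Revenue = 6, -9, 0, 3, -12, mean -2.4.
Difference = -4.5 − (-2.4) = -2.1.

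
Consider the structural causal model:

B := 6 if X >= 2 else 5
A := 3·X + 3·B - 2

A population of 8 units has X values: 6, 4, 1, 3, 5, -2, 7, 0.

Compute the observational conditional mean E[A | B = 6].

31

E[A|B=6] averages over only the 5 units with B=6 (X = 6, 4, 3, 5, 7): A = 34, 28, 25, 31, 37, mean 31.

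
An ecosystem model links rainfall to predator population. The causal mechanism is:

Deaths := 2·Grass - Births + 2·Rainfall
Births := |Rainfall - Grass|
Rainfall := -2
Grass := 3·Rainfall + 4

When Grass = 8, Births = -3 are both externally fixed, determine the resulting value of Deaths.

15

Setting Grass = 8, Births = -3 by intervention discards those variables' equations.
Deaths = 2·Grass - Births + 2·Rainfall  [with Grass=8, Births=-3, Rainfall=-2]  = 15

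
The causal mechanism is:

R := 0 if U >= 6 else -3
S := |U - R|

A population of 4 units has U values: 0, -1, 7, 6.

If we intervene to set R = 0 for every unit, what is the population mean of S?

do(R=0) breaks R's dependence on U. With R=0 fixed, S across the units is 0, 1, 7, 6, mean 3.5.

3.5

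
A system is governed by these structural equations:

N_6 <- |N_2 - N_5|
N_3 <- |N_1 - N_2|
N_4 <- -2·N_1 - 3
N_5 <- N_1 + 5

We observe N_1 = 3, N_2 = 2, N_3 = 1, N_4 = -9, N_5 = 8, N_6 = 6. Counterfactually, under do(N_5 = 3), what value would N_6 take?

1

The intervention breaks the incoming arrows to N_5: N_5 <- N_1 + 5 no longer applies, and N_5 = 3.
N_6 = |N_2 - N_5|  [with N_2=2, N_5=3]  = 1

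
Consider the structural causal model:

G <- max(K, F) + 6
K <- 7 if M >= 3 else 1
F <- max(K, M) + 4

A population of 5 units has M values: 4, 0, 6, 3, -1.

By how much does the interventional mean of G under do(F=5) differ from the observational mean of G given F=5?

The intervention sets F=5 in all 5 units regardless of M. Recomputing G per unit gives 13, 11, 13, 13, 11; average 12.2.
Conditioning on F=5 selects the 2 unit(s) with M ∈ {0, -1}. Their G values: 11, 11. Mean = 11.
Difference = 12.2 − 11 = 1.2.

1.2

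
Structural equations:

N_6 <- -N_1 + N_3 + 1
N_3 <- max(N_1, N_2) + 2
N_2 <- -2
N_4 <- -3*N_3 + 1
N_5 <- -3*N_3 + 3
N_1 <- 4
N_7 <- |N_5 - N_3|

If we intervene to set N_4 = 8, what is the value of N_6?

3

Under do(N_4=8), the mechanism N_4 <- -3*N_3 + 1 is discarded; N_4 is fixed at 8.
Since N_6 is not a descendant of the intervened variable, it is unaffected.
N_3 = max(N_1, N_2) + 2  [with N_1=4, N_2=-2]  = 6
N_6 = -N_1 + N_3 + 1  [with N_1=4, N_3=6]  = 3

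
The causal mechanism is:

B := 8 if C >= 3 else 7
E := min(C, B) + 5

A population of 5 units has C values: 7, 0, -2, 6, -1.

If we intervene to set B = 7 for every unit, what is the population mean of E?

7

The intervention sets B=7 in all 5 units regardless of C. Recomputing E per unit gives 12, 5, 3, 11, 4; average 7.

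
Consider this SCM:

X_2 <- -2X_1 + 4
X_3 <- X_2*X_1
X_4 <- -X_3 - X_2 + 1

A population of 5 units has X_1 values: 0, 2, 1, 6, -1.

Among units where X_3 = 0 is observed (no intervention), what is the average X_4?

-1

Conditioning on X_3=0 selects the 2 unit(s) with X_1 ∈ {0, 2}. Their X_4 values: -3, 1. Mean = -1.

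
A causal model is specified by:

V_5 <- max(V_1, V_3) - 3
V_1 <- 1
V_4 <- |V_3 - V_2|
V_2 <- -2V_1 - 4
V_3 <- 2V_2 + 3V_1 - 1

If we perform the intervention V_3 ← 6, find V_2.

-6

Under do(V_3=6), the mechanism V_3 <- 2V_2 + 3V_1 - 1 is discarded; V_3 is fixed at 6.
Since V_2 is not a descendant of the intervened variable, it is unaffected.
V_2 = -2V_1 - 4  [with V_1=1]  = -6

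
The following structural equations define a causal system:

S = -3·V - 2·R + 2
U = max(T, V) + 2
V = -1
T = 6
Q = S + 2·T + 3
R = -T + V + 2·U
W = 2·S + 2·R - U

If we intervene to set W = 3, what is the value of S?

do(W=3) replaces the equation W = 2·S + 2·R - U with the constant W = 3.
Since S is not a descendant of the intervened variable, it is unaffected.
U = max(T, V) + 2  [with T=6, V=-1]  = 8
R = -T + V + 2·U  [with T=6, V=-1, U=8]  = 9
S = -3·V - 2·R + 2  [with V=-1, R=9]  = -13

-13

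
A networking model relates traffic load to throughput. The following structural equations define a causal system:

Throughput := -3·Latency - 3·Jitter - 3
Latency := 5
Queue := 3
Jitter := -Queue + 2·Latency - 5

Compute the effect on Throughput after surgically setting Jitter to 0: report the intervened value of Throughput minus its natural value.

6

The intervention breaks the incoming arrows to Jitter: Jitter := -Queue + 2·Latency - 5 no longer applies, and Jitter = 0.
Throughput = -3·Latency - 3·Jitter - 3  [with Latency=5, Jitter=0]  = -18
Without intervention: Jitter = -Queue + 2·Latency - 5  [with Queue=3, Latency=5]  = 2; Throughput = -3·Latency - 3·Jitter - 3  [with Latency=5, Jitter=2]  = -24.
Change = -18 − (-24) = 6.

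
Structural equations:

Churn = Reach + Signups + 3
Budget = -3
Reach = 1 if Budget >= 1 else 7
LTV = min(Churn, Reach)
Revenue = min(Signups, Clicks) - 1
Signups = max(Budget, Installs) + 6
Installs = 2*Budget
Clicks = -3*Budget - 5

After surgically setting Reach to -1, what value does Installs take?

Under do(Reach=-1), the mechanism Reach = 1 if Budget >= 1 else 7 is discarded; Reach is fixed at -1.
Since Installs is not a descendant of the intervened variable, it is unaffected.
Installs = 2*Budget  [with Budget=-3]  = -6

-6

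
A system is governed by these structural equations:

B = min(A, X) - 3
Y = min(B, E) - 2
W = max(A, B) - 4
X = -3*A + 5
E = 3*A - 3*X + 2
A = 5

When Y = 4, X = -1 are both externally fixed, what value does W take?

1

The joint intervention fixes Y = 4, X = -1, removing each variable's own equation.
B = min(A, X) - 3  [with A=5, X=-1]  = -4
W = max(A, B) - 4  [with A=5, B=-4]  = 1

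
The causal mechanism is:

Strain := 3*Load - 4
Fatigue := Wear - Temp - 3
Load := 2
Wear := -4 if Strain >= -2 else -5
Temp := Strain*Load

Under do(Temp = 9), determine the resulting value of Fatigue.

do(Temp=9) replaces the equation Temp := Strain*Load with the constant Temp = 9.
Strain = 3*Load - 4  [with Load=2]  = 2
Wear = -4 if Strain >= -2 else -5  [with Strain=2]  = -4
Fatigue = Wear - Temp - 3  [with Wear=-4, Temp=9]  = -16

-16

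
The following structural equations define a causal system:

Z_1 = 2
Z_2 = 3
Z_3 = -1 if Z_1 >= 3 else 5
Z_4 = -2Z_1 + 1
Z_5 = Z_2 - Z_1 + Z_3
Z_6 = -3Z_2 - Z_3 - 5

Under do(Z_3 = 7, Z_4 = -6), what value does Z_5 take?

Setting Z_3 = 7, Z_4 = -6 by intervention discards those variables' equations.
Z_5 = Z_2 - Z_1 + Z_3  [with Z_2=3, Z_1=2, Z_3=7]  = 8

8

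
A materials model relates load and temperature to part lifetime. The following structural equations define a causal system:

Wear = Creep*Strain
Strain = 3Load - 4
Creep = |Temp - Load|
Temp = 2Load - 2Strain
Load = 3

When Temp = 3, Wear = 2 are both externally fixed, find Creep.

The joint intervention fixes Temp = 3, Wear = 2, removing each variable's own equation.
Creep = |Temp - Load|  [with Temp=3, Load=3]  = 0

0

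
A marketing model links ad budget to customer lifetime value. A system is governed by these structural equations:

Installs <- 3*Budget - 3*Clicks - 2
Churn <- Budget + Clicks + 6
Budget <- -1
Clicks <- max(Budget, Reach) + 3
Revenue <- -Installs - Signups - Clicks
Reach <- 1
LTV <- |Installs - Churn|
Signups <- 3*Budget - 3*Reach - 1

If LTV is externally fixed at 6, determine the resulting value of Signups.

-7

do(LTV=6) replaces the equation LTV <- |Installs - Churn| with the constant LTV = 6.
Signups is not downstream of the intervention, so its value is determined by the original equations.
Signups = 3*Budget - 3*Reach - 1  [with Budget=-1, Reach=1]  = -7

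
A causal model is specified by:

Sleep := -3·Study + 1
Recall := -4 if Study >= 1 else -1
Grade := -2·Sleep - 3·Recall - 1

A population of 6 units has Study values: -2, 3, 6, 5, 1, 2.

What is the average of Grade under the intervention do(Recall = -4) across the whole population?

Every unit gets Recall=-4 under the intervention. Grade values become -3, 27, 45, 39, 15, 21; E[Grade|do(Recall=-4)] = 24.

24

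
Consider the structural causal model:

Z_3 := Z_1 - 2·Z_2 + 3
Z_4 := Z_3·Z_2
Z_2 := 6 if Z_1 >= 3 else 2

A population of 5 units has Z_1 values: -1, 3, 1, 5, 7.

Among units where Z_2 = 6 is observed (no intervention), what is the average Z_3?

-4

Observing Z_2=6 restricts to units where Z_2's equation naturally yields 6: Z_1 ∈ {3, 5, 7}. In that subpopulation Z_3 = -6, -4, -2, mean -4.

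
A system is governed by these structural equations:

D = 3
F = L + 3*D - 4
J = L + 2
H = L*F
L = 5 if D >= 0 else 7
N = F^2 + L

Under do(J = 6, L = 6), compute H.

The joint intervention fixes J = 6, L = 6, removing each variable's own equation.
F = L + 3*D - 4  [with L=6, D=3]  = 11
H = L*F  [with L=6, F=11]  = 66

66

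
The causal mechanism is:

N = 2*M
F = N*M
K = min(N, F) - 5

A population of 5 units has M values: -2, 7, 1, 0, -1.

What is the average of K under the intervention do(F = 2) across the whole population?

-5.4

The intervention sets F=2 in all 5 units regardless of M. Recomputing K per unit gives -9, -3, -3, -5, -7; average -5.4.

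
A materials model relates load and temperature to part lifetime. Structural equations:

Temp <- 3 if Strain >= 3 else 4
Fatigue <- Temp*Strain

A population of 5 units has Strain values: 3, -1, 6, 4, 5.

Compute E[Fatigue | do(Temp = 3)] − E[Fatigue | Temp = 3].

-3.3

do(Temp=3) breaks Temp's dependence on Strain. With Temp=3 fixed, Fatigue across the units is 9, -3, 18, 12, 15, mean 10.2.
E[Fatigue|Temp=3] averages over only the 4 units with Temp=3 (Strain = 3, 6, 4, 5): Fatigue = 9, 18, 12, 15, mean 13.5.
Difference = 10.2 − 13.5 = -3.3.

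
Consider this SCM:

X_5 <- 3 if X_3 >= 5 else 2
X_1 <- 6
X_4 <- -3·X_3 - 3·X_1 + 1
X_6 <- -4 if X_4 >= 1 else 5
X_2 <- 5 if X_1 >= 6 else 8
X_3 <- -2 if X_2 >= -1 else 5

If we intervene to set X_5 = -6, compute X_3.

-2

do(X_5=-6) replaces the equation X_5 <- 3 if X_3 >= 5 else 2 with the constant X_5 = -6.
X_3 is not downstream of the intervention, so its value is determined by the original equations.
X_2 = 5 if X_1 >= 6 else 8  [with X_1=6]  = 5
X_3 = -2 if X_2 >= -1 else 5  [with X_2=5]  = -2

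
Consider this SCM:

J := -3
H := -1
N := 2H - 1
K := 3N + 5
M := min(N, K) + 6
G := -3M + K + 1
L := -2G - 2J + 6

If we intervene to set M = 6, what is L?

54

Under do(M=6), the mechanism M := min(N, K) + 6 is discarded; M is fixed at 6.
N = 2H - 1  [with H=-1]  = -3
K = 3N + 5  [with N=-3]  = -4
G = -3M + K + 1  [with M=6, K=-4]  = -21
L = -2G - 2J + 6  [with G=-21, J=-3]  = 54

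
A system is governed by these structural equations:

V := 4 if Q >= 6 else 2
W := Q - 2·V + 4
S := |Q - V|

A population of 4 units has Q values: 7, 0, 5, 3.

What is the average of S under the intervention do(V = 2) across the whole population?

2.75

The intervention sets V=2 in all 4 units regardless of Q. Recomputing S per unit gives 5, 2, 3, 1; average 2.75.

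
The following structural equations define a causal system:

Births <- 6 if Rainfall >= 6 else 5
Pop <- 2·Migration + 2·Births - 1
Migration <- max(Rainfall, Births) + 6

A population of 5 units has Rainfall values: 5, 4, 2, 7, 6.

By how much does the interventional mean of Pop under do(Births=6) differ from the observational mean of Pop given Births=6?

Under do(Births=6), Births's equation is replaced by Births=6 for every unit. Per-unit Pop: 35, 35, 35, 37, 35. Mean = 35.4.
Conditioning on Births=6 selects the 2 unit(s) with Rainfall ∈ {7, 6}. Their Pop values: 37, 35. Mean = 36.
Difference = 35.4 − 36 = -0.6.

-0.6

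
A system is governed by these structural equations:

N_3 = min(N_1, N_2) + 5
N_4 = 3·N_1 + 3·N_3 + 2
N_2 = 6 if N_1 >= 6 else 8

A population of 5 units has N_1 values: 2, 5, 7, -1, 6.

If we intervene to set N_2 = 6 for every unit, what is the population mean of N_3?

8.6

Every unit gets N_2=6 under the intervention. N_3 values become 7, 10, 11, 4, 11; E[N_3|do(N_2=6)] = 8.6.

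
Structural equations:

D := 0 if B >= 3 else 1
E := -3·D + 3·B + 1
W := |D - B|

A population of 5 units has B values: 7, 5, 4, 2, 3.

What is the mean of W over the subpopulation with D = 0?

Observing D=0 restricts to units where D's equation naturally yields 0: B ∈ {7, 5, 4, 3}. In that subpopulation W = 7, 5, 4, 3, mean 4.75.

4.75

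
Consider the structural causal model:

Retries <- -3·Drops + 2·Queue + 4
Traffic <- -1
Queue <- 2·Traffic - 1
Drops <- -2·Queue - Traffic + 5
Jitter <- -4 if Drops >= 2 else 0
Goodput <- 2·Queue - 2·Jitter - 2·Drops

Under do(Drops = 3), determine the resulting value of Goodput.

-4

The intervention breaks the incoming arrows to Drops: Drops <- -2·Queue - Traffic + 5 no longer applies, and Drops = 3.
Queue = 2·Traffic - 1  [with Traffic=-1]  = -3
Jitter = -4 if Drops >= 2 else 0  [with Drops=3]  = -4
Goodput = 2·Queue - 2·Jitter - 2·Drops  [with Queue=-3, Jitter=-4, Drops=3]  = -4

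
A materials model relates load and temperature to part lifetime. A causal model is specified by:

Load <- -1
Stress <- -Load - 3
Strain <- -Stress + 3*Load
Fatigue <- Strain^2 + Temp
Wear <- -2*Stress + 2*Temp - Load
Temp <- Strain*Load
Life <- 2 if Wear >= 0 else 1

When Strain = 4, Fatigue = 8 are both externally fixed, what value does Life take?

1

Under do(Strain = 4, Fatigue = 8), each intervened variable's structural equation is replaced by its fixed value.
Stress = -Load - 3  [with Load=-1]  = -2
Temp = Strain*Load  [with Strain=4, Load=-1]  = -4
Wear = -2*Stress + 2*Temp - Load  [with Stress=-2, Temp=-4, Load=-1]  = -3
Life = 2 if Wear >= 0 else 1  [with Wear=-3]  = 1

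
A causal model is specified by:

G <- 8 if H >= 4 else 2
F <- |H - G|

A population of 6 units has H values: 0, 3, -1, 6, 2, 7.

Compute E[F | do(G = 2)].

The intervention sets G=2 in all 6 units regardless of H. Recomputing F per unit gives 2, 1, 3, 4, 0, 5; average 2.5.

2.5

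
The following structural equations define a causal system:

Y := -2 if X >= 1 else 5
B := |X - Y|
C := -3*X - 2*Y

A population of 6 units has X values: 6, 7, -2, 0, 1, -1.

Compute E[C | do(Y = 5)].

-15.5

The intervention sets Y=5 in all 6 units regardless of X. Recomputing C per unit gives -28, -31, -4, -10, -13, -7; average -15.5.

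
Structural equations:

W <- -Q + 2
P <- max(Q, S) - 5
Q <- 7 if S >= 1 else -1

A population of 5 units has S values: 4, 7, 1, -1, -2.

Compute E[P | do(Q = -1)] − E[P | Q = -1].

Under do(Q=-1), Q's equation is replaced by Q=-1 for every unit. Per-unit P: -1, 2, -4, -6, -6. Mean = -3.
Observing Q=-1 restricts to units where Q's equation naturally yields -1: S ∈ {-1, -2}. In that subpopulation P = -6, -6, mean -6.
Difference = -3 − (-6) = 3.

3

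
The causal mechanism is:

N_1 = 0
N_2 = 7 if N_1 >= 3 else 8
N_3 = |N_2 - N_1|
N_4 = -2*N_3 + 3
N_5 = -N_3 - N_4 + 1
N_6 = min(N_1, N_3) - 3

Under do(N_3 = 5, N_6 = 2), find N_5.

3

The joint intervention fixes N_3 = 5, N_6 = 2, removing each variable's own equation.
N_4 = -2*N_3 + 3  [with N_3=5]  = -7
N_5 = -N_3 - N_4 + 1  [with N_3=5, N_4=-7]  = 3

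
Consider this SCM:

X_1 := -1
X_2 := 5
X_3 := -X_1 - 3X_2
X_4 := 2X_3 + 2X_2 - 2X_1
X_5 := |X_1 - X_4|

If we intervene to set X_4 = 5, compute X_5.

Intervening sets X_4 = 5 and removes its equation (X_4 := 2X_3 + 2X_2 - 2X_1).
X_5 = |X_1 - X_4|  [with X_1=-1, X_4=5]  = 6

6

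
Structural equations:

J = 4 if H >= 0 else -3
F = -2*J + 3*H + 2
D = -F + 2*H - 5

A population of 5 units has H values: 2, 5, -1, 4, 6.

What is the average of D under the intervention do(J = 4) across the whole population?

-2.2

do(J=4) breaks J's dependence on H. With J=4 fixed, D across the units is -1, -4, 2, -3, -5, mean -2.2.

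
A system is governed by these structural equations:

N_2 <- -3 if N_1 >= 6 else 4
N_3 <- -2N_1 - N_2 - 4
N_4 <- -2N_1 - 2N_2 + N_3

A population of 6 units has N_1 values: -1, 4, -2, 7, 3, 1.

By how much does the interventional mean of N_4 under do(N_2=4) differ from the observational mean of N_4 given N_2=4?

-4

Under do(N_2=4), N_2's equation is replaced by N_2=4 for every unit. Per-unit N_4: -12, -32, -8, -44, -28, -20. Mean = -24.
E[N_4|N_2=4] averages over only the 5 units with N_2=4 (N_1 = -1, 4, -2, 3, 1): N_4 = -12, -32, -8, -28, -20, mean -20.
Difference = -24 − (-20) = -4.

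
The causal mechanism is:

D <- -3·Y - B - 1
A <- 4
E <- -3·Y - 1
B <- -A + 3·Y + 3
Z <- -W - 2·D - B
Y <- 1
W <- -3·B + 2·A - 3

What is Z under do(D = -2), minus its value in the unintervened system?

-8

The intervention breaks the incoming arrows to D: D <- -3·Y - B - 1 no longer applies, and D = -2.
B = -A + 3·Y + 3  [with A=4, Y=1]  = 2
W = -3·B + 2·A - 3  [with B=2, A=4]  = -1
Z = -W - 2·D - B  [with W=-1, D=-2, B=2]  = 3
Without intervention: B = -A + 3·Y + 3  [with A=4, Y=1]  = 2; D = -3·Y - B - 1  [with Y=1, B=2]  = -6; W = -3·B + 2·A - 3  [with B=2, A=4]  = -1; Z = -W - 2·D - B  [with W=-1, D=-6, B=2]  = 11.
Change = 3 − 11 = -8.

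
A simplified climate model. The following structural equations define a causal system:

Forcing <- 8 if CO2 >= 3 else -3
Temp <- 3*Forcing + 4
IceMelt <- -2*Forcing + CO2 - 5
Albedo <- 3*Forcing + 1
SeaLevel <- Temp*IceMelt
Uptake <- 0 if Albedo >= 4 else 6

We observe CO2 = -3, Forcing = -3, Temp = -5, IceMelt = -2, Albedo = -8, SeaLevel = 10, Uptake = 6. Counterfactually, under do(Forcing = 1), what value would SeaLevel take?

-70

Under do(Forcing=1), the mechanism Forcing <- 8 if CO2 >= 3 else -3 is discarded; Forcing is fixed at 1.
Temp = 3*Forcing + 4  [with Forcing=1]  = 7
IceMelt = -2*Forcing + CO2 - 5  [with Forcing=1, CO2=-3]  = -10
SeaLevel = Temp*IceMelt  [with Temp=7, IceMelt=-10]  = -70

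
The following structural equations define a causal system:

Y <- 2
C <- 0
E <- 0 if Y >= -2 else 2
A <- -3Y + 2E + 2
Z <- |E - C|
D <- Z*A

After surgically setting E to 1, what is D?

-2

The intervention breaks the incoming arrows to E: E <- 0 if Y >= -2 else 2 no longer applies, and E = 1.
A = -3Y + 2E + 2  [with Y=2, E=1]  = -2
Z = |E - C|  [with E=1, C=0]  = 1
D = Z*A  [with Z=1, A=-2]  = -2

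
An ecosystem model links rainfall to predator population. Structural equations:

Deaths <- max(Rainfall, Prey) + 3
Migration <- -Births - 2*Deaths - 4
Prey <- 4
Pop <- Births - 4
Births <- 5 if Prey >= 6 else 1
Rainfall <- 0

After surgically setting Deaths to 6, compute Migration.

-17

Intervening sets Deaths = 6 and removes its equation (Deaths <- max(Rainfall, Prey) + 3).
Births = 5 if Prey >= 6 else 1  [with Prey=4]  = 1
Migration = -Births - 2*Deaths - 4  [with Births=1, Deaths=6]  = -17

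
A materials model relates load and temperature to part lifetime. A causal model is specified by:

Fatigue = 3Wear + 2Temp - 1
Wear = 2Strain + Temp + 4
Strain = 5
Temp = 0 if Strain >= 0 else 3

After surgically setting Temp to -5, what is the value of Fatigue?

16

Under do(Temp=-5), the mechanism Temp = 0 if Strain >= 0 else 3 is discarded; Temp is fixed at -5.
Wear = 2Strain + Temp + 4  [with Strain=5, Temp=-5]  = 9
Fatigue = 3Wear + 2Temp - 1  [with Wear=9, Temp=-5]  = 16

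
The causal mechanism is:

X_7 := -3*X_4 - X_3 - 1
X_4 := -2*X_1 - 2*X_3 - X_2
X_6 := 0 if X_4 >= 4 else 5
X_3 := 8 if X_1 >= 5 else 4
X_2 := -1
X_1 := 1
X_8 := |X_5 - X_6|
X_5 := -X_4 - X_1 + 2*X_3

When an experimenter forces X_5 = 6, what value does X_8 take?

1

do(X_5=6) replaces the equation X_5 := -X_4 - X_1 + 2*X_3 with the constant X_5 = 6.
X_3 = 8 if X_1 >= 5 else 4  [with X_1=1]  = 4
X_4 = -2*X_1 - 2*X_3 - X_2  [with X_1=1, X_3=4, X_2=-1]  = -9
X_6 = 0 if X_4 >= 4 else 5  [with X_4=-9]  = 5
X_8 = |X_5 - X_6|  [with X_5=6, X_6=5]  = 1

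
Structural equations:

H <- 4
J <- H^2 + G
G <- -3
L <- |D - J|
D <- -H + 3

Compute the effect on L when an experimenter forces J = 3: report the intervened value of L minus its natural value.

-10

Intervening sets J = 3 and removes its equation (J <- H^2 + G).
D = -H + 3  [with H=4]  = -1
L = |D - J|  [with D=-1, J=3]  = 4
Without intervention: D = -H + 3  [with H=4]  = -1; J = H^2 + G  [with H=4, G=-3]  = 13; L = |D - J|  [with D=-1, J=13]  = 14.
Change = 4 − 14 = -10.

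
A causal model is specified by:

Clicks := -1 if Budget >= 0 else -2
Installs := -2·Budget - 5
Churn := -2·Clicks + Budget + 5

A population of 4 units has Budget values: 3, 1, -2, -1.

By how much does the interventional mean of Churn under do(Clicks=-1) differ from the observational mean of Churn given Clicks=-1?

-1.75

Every unit gets Clicks=-1 under the intervention. Churn values become 10, 8, 5, 6; E[Churn|do(Clicks=-1)] = 7.25.
E[Churn|Clicks=-1] averages over only the 2 units with Clicks=-1 (Budget = 3, 1): Churn = 10, 8, mean 9.
Difference = 7.25 − 9 = -1.75.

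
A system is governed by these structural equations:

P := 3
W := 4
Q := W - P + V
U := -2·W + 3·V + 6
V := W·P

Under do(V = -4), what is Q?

-3

The intervention breaks the incoming arrows to V: V := W·P no longer applies, and V = -4.
Q = W - P + V  [with W=4, P=3, V=-4]  = -3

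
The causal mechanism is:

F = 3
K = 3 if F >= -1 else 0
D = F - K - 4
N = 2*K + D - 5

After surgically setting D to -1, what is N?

The intervention breaks the incoming arrows to D: D = F - K - 4 no longer applies, and D = -1.
K = 3 if F >= -1 else 0  [with F=3]  = 3
N = 2*K + D - 5  [with K=3, D=-1]  = 0

0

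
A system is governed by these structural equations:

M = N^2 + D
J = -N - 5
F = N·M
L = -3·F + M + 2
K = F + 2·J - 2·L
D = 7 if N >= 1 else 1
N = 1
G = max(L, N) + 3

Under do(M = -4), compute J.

The intervention breaks the incoming arrows to M: M = N^2 + D no longer applies, and M = -4.
J is not downstream of the intervention, so its value is determined by the original equations.
J = -N - 5  [with N=1]  = -6

-6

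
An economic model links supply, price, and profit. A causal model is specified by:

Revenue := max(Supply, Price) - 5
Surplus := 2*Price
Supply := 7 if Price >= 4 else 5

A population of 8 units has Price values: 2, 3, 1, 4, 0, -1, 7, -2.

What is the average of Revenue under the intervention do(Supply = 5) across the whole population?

Every unit gets Supply=5 under the intervention. Revenue values become 0, 0, 0, 0, 0, 0, 2, 0; E[Revenue|do(Supply=5)] = 0.25.

0.25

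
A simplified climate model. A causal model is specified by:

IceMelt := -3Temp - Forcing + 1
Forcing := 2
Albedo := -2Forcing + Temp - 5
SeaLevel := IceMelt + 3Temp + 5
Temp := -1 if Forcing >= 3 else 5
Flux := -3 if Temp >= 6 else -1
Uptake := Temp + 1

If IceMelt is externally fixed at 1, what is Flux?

The intervention breaks the incoming arrows to IceMelt: IceMelt := -3Temp - Forcing + 1 no longer applies, and IceMelt = 1.
No directed path runs from IceMelt to Flux, so Flux keeps its natural value.
Temp = -1 if Forcing >= 3 else 5  [with Forcing=2]  = 5
Flux = -3 if Temp >= 6 else -1  [with Temp=5]  = -1

-1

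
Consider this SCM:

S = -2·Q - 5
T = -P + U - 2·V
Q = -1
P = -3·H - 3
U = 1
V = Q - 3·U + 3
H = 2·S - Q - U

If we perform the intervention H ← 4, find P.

-15

The intervention breaks the incoming arrows to H: H = 2·S - Q - U no longer applies, and H = 4.
P = -3·H - 3  [with H=4]  = -15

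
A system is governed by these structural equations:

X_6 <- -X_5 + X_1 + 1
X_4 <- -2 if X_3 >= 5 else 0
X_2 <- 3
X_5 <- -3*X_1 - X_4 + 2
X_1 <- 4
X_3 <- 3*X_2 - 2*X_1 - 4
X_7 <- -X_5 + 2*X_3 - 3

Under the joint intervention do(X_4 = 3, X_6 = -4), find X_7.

4

Setting X_4 = 3, X_6 = -4 by intervention discards those variables' equations.
X_3 = 3*X_2 - 2*X_1 - 4  [with X_2=3, X_1=4]  = -3
X_5 = -3*X_1 - X_4 + 2  [with X_1=4, X_4=3]  = -13
X_7 = -X_5 + 2*X_3 - 3  [with X_5=-13, X_3=-3]  = 4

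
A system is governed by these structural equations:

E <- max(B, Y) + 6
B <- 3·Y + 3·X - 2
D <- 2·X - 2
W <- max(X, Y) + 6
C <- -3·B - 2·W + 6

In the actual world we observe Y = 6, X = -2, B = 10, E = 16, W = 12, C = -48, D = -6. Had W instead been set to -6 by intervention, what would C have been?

-12

The intervention breaks the incoming arrows to W: W <- max(X, Y) + 6 no longer applies, and W = -6.
B = 3·Y + 3·X - 2  [with Y=6, X=-2]  = 10
C = -3·B - 2·W + 6  [with B=10, W=-6]  = -12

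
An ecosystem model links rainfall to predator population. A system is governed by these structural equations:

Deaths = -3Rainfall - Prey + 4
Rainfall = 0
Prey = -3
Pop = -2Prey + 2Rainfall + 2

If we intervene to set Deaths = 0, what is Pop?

The intervention breaks the incoming arrows to Deaths: Deaths = -3Rainfall - Prey + 4 no longer applies, and Deaths = 0.
Pop is not downstream of the intervention, so its value is determined by the original equations.
Pop = -2Prey + 2Rainfall + 2  [with Prey=-3, Rainfall=0]  = 8

8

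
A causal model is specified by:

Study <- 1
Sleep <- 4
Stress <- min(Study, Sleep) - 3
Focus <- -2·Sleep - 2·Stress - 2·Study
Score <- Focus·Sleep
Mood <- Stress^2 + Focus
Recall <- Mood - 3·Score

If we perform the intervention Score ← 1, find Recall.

Under do(Score=1), the mechanism Score <- Focus·Sleep is discarded; Score is fixed at 1.
Stress = min(Study, Sleep) - 3  [with Study=1, Sleep=4]  = -2
Focus = -2·Sleep - 2·Stress - 2·Study  [with Sleep=4, Stress=-2, Study=1]  = -6
Mood = Stress^2 + Focus  [with Stress=-2, Focus=-6]  = -2
Recall = Mood - 3·Score  [with Mood=-2, Score=1]  = -5

-5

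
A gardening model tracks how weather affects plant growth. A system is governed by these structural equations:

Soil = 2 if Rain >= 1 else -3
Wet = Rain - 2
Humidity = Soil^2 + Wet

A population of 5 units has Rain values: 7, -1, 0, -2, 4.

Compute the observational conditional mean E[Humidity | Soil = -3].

6

Observing Soil=-3 restricts to units where Soil's equation naturally yields -3: Rain ∈ {-1, 0, -2}. In that subpopulation Humidity = 6, 7, 5, mean 6.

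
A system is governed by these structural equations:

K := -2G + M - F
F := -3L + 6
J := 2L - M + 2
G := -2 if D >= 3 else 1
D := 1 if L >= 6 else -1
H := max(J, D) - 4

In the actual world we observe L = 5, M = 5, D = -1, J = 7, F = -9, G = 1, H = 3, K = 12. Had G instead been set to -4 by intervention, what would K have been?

Intervening sets G = -4 and removes its equation (G := -2 if D >= 3 else 1).
F = -3L + 6  [with L=5]  = -9
K = -2G + M - F  [with G=-4, M=5, F=-9]  = 22

22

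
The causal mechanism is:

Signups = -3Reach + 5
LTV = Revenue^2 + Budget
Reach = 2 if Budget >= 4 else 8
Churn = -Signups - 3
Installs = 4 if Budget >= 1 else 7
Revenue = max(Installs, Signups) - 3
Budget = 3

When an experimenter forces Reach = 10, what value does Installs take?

4

The intervention breaks the incoming arrows to Reach: Reach = 2 if Budget >= 4 else 8 no longer applies, and Reach = 10.
Since Installs is not a descendant of the intervened variable, it is unaffected.
Installs = 4 if Budget >= 1 else 7  [with Budget=3]  = 4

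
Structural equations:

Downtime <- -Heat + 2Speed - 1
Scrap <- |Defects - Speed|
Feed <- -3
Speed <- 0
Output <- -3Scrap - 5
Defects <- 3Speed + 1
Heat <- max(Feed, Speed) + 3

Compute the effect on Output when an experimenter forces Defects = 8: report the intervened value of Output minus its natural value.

-21

Under do(Defects=8), the mechanism Defects <- 3Speed + 1 is discarded; Defects is fixed at 8.
Scrap = |Defects - Speed|  [with Defects=8, Speed=0]  = 8
Output = -3Scrap - 5  [with Scrap=8]  = -29
Without intervention: Defects = 3Speed + 1  [with Speed=0]  = 1; Scrap = |Defects - Speed|  [with Defects=1, Speed=0]  = 1; Output = -3Scrap - 5  [with Scrap=1]  = -8.
Change = -29 − (-8) = -21.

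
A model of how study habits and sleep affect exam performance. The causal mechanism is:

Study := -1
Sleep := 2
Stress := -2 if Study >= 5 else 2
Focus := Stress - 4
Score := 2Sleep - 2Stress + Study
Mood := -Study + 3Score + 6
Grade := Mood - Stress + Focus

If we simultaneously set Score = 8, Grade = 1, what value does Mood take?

Under do(Score = 8, Grade = 1), each intervened variable's structural equation is replaced by its fixed value.
Mood = -Study + 3Score + 6  [with Study=-1, Score=8]  = 31

31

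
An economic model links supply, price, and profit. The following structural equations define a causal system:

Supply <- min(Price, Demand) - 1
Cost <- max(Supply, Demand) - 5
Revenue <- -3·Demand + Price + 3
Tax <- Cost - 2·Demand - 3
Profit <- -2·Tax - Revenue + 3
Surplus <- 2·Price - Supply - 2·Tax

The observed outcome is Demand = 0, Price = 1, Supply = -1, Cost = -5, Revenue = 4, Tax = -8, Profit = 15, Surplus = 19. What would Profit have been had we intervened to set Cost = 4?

The intervention breaks the incoming arrows to Cost: Cost <- max(Supply, Demand) - 5 no longer applies, and Cost = 4.
Revenue = -3·Demand + Price + 3  [with Demand=0, Price=1]  = 4
Tax = Cost - 2·Demand - 3  [with Cost=4, Demand=0]  = 1
Profit = -2·Tax - Revenue + 3  [with Tax=1, Revenue=4]  = -3

-3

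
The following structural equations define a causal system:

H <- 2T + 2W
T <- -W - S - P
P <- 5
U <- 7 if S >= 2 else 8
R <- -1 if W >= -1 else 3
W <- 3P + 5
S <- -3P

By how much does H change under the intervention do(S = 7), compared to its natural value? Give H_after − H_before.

-44

Under do(S=7), the mechanism S <- -3P is discarded; S is fixed at 7.
W = 3P + 5  [with P=5]  = 20
T = -W - S - P  [with W=20, S=7, P=5]  = -32
H = 2T + 2W  [with T=-32, W=20]  = -24
Without intervention: S = -3P  [with P=5]  = -15; W = 3P + 5  [with P=5]  = 20; T = -W - S - P  [with W=20, S=-15, P=5]  = -10; H = 2T + 2W  [with T=-10, W=20]  = 20.
Change = -24 − 20 = -44.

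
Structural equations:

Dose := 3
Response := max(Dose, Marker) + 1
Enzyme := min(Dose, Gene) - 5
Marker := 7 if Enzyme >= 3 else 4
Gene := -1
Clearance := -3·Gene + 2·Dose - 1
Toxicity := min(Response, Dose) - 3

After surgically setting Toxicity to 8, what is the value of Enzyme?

do(Toxicity=8) replaces the equation Toxicity := min(Response, Dose) - 3 with the constant Toxicity = 8.
Enzyme is not downstream of the intervention, so its value is determined by the original equations.
Enzyme = min(Dose, Gene) - 5  [with Dose=3, Gene=-1]  = -6

-6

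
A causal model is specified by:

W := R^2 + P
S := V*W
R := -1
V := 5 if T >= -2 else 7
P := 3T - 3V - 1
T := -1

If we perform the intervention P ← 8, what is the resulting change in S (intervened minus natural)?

135

Under do(P=8), the mechanism P := 3T - 3V - 1 is discarded; P is fixed at 8.
V = 5 if T >= -2 else 7  [with T=-1]  = 5
W = R^2 + P  [with R=-1, P=8]  = 9
S = V*W  [with V=5, W=9]  = 45
Without intervention: V = 5 if T >= -2 else 7  [with T=-1]  = 5; P = 3T - 3V - 1  [with T=-1, V=5]  = -19; W = R^2 + P  [with R=-1, P=-19]  = -18; S = V*W  [with V=5, W=-18]  = -90.
Change = 45 − (-90) = 135.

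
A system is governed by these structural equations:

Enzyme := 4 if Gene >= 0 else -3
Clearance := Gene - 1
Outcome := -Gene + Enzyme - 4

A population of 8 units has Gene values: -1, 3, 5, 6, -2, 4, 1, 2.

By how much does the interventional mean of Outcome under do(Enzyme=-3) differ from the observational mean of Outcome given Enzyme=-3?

-3.75

Under do(Enzyme=-3), Enzyme's equation is replaced by Enzyme=-3 for every unit. Per-unit Outcome: -6, -10, -12, -13, -5, -11, -8, -9. Mean = -9.25.
Observing Enzyme=-3 restricts to units where Enzyme's equation naturally yields -3: Gene ∈ {-1, -2}. In that subpopulation Outcome = -6, -5, mean -5.5.
Difference = -9.25 − (-5.5) = -3.75.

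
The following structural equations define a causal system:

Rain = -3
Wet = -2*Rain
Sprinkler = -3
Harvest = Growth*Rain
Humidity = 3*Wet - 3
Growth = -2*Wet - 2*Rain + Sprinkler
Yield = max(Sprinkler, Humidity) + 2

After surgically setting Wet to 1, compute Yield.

The intervention breaks the incoming arrows to Wet: Wet = -2*Rain no longer applies, and Wet = 1.
Humidity = 3*Wet - 3  [with Wet=1]  = 0
Yield = max(Sprinkler, Humidity) + 2  [with Sprinkler=-3, Humidity=0]  = 2

2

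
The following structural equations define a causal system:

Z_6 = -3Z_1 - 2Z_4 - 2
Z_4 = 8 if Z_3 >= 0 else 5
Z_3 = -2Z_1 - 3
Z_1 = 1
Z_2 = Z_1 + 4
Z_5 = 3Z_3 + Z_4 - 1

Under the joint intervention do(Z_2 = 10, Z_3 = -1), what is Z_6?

Under do(Z_2 = 10, Z_3 = -1), each intervened variable's structural equation is replaced by its fixed value.
Z_4 = 8 if Z_3 >= 0 else 5  [with Z_3=-1]  = 5
Z_6 = -3Z_1 - 2Z_4 - 2  [with Z_1=1, Z_4=5]  = -15

-15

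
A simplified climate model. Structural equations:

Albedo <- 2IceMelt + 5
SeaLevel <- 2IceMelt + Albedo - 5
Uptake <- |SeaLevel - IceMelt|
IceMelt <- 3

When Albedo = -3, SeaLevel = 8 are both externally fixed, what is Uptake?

5

Setting Albedo = -3, SeaLevel = 8 by intervention discards those variables' equations.
Uptake = |SeaLevel - IceMelt|  [with SeaLevel=8, IceMelt=3]  = 5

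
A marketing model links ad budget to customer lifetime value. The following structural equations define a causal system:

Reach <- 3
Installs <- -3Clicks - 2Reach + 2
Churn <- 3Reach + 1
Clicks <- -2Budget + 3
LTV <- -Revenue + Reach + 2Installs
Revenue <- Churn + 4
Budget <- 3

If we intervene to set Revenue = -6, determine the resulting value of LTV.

19

Intervening sets Revenue = -6 and removes its equation (Revenue <- Churn + 4).
Clicks = -2Budget + 3  [with Budget=3]  = -3
Installs = -3Clicks - 2Reach + 2  [with Clicks=-3, Reach=3]  = 5
LTV = -Revenue + Reach + 2Installs  [with Revenue=-6, Reach=3, Installs=5]  = 19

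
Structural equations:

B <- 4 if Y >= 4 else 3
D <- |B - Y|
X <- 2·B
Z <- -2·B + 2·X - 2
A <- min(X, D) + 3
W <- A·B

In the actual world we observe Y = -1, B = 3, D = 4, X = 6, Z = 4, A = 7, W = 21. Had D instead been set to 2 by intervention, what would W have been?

15

The intervention breaks the incoming arrows to D: D <- |B - Y| no longer applies, and D = 2.
B = 4 if Y >= 4 else 3  [with Y=-1]  = 3
X = 2·B  [with B=3]  = 6
A = min(X, D) + 3  [with X=6, D=2]  = 5
W = A·B  [with A=5, B=3]  = 15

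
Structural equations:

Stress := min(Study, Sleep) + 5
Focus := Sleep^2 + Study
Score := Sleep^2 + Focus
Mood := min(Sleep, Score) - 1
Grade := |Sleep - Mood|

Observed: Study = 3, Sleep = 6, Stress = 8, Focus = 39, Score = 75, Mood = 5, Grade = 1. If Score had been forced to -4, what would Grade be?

Under do(Score=-4), the mechanism Score := Sleep^2 + Focus is discarded; Score is fixed at -4.
Mood = min(Sleep, Score) - 1  [with Sleep=6, Score=-4]  = -5
Grade = |Sleep - Mood|  [with Sleep=6, Mood=-5]  = 11

11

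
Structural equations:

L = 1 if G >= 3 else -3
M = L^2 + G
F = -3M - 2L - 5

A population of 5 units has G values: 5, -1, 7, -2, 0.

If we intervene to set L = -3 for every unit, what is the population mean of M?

10.8

Under do(L=-3), L's equation is replaced by L=-3 for every unit. Per-unit M: 14, 8, 16, 7, 9. Mean = 10.8.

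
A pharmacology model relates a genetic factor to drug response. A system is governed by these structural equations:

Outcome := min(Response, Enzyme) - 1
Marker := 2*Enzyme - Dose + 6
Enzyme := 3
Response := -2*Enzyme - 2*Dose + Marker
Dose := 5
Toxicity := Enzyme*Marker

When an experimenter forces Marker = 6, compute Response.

-10

The intervention breaks the incoming arrows to Marker: Marker := 2*Enzyme - Dose + 6 no longer applies, and Marker = 6.
Response = -2*Enzyme - 2*Dose + Marker  [with Enzyme=3, Dose=5, Marker=6]  = -10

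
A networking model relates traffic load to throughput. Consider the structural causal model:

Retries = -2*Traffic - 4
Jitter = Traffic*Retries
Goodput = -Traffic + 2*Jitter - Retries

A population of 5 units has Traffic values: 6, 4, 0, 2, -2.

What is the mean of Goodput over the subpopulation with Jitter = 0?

Observing Jitter=0 restricts to units where Jitter's equation naturally yields 0: Traffic ∈ {0, -2}. In that subpopulation Goodput = 4, 2, mean 3.

3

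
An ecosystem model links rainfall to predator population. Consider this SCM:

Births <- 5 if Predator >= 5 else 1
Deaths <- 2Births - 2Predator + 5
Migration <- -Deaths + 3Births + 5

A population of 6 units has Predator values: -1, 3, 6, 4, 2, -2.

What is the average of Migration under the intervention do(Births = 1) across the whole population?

5

The intervention sets Births=1 in all 6 units regardless of Predator. Recomputing Migration per unit gives -1, 7, 13, 9, 5, -3; average 5.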